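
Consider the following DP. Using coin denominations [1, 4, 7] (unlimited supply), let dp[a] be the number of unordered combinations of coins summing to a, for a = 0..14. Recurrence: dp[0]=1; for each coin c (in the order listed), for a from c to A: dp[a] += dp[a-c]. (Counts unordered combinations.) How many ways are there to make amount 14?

after  coin     0     1     2     3     4     5     6     7     8     9    10    11    12    13    14
          1     1     1     1     1     1     1     1     1     1     1     1     1     1     1     1
          4     1     1     1     1     2     2     2     2     3     3     3     3     4     4     4
          7     1     1     1     1     2     2     2     3     4     4     4     5     6     6     7

7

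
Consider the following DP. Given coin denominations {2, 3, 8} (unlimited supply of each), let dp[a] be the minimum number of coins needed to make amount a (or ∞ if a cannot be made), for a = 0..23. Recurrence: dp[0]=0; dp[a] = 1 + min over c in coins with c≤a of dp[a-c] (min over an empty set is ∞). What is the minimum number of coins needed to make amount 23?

 a  0  1  2  3  4  5  6  7  8  9 10 11 12 13 14 15 16 17 18 19 20 21 22 23
dp  0  -  1  1  2  2  2  3  1  3  2  2  3  3  3  4  2  4  3  3  4  4  4  5
(- denotes ∞ / unreachable)

5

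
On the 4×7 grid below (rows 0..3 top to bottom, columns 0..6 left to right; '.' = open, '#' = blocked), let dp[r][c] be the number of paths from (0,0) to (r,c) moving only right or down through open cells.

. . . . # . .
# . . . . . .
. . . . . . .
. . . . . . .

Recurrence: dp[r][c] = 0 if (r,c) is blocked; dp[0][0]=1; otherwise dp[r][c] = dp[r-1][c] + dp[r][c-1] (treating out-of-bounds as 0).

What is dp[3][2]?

r\c   0   1   2   3   4   5   6
  0   1   1   1   1   0   0   0
  1   0   1   2   3   3   3   3
  2   0   1   3   6   9  12  15
  3   0   1   4  10  19  31  46

4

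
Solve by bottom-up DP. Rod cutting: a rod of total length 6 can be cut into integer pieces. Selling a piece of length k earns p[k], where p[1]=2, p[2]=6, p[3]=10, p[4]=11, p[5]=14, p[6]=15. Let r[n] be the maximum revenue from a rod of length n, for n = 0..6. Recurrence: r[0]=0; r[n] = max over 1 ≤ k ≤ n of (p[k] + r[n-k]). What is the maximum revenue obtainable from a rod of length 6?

   n    0    1    2    3    4    5    6
r[n]    0    2    6   10   12   16   20

20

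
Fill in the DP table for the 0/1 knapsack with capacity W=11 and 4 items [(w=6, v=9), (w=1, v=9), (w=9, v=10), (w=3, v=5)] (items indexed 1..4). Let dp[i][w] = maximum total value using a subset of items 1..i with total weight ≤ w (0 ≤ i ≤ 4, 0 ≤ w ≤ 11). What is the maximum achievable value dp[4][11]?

23

i\w   0   1   2   3   4   5   6   7   8   9  10  11
  0   0   0   0   0   0   0   0   0   0   0   0   0
  1   0   0   0   0   0   0   9   9   9   9   9   9
  2   0   9   9   9   9   9   9  18  18  18  18  18
  3   0   9   9   9   9   9   9  18  18  18  19  19
  4   0   9   9   9  14  14  14  18  18  18  23  23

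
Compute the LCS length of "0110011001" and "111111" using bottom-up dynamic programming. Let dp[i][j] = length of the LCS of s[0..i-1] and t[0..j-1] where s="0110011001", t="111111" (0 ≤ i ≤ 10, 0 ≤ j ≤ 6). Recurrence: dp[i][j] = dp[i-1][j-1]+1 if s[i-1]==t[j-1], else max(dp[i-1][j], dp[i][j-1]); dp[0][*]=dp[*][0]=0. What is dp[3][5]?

   ''  1  1  1  1  1  1
''  0  0  0  0  0  0  0
 0  0  0  0  0  0  0  0
 1  0  1  1  1  1  1  1
 1  0  1  2  2  2  2  2
 0  0  1  2  2  2  2  2
 0  0  1  2  2  2  2  2
 1  0  1  2  3  3  3  3
 1  0  1  2  3  4  4  4
 0  0  1  2  3  4  4  4
 0  0  1  2  3  4  4  4
 1  0  1  2  3  4  5  5

2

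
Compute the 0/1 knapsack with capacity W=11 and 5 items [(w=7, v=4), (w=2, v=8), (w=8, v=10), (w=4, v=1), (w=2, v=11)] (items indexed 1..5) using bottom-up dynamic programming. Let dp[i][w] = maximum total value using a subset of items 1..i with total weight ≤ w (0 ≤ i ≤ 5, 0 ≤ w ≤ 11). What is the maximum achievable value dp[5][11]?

23

i\w   0   1   2   3   4   5   6   7   8   9  10  11
  0   0   0   0   0   0   0   0   0   0   0   0   0
  1   0   0   0   0   0   0   0   4   4   4   4   4
  2   0   0   8   8   8   8   8   8   8  12  12  12
  3   0   0   8   8   8   8   8   8  10  12  18  18
  4   0   0   8   8   8   8   9   9  10  12  18  18
  5   0   0  11  11  19  19  19  19  20  20  21  23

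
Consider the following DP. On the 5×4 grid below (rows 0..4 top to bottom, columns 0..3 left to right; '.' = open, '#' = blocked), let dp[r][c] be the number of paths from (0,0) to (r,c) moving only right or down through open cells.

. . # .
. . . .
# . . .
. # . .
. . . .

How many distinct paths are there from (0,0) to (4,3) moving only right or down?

14

r\c   0   1   2   3
  0   1   1   0   0
  1   1   2   2   2
  2   0   2   4   6
  3   0   0   4  10
  4   0   0   4  14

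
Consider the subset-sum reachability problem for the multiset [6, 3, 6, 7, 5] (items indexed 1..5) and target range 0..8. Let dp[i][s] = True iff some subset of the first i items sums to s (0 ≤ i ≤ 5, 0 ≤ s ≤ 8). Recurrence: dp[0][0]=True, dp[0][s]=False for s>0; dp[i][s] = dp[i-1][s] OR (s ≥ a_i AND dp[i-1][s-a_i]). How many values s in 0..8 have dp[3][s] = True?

3

i\s   0   1   2   3   4   5   6   7   8
  0   T   F   F   F   F   F   F   F   F
  1   T   F   F   F   F   F   T   F   F
  2   T   F   F   T   F   F   T   F   F
  3   T   F   F   T   F   F   T   F   F
  4   T   F   F   T   F   F   T   T   F
  5   T   F   F   T   F   T   T   T   T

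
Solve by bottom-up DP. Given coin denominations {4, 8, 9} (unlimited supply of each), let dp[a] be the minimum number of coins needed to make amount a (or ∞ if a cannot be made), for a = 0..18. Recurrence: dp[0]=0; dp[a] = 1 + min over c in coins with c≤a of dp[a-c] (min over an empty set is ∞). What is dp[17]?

2

 a  0  1  2  3  4  5  6  7  8  9 10 11 12 13 14 15 16 17 18
dp  0  -  -  -  1  -  -  -  1  1  -  -  2  2  -  -  2  2  2
(- denotes ∞ / unreachable)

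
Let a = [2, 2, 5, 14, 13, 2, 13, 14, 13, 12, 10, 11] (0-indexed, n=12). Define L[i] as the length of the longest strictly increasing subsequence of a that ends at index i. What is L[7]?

4

   i    0    1    2    3    4    5    6    7    8    9   10   11
a[i]    2    2    5   14   13    2   13   14   13   12   10   11
L[i]    1    1    2    3    3    1    3    4    3    3    3    4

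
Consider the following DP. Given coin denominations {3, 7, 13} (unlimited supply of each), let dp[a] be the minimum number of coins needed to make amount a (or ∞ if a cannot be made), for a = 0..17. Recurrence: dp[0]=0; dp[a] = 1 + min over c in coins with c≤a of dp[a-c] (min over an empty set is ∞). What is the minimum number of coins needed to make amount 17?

3

 a  0  1  2  3  4  5  6  7  8  9 10 11 12 13 14 15 16 17
dp  0  -  -  1  -  -  2  1  -  3  2  -  4  1  2  5  2  3
(- denotes ∞ / unreachable)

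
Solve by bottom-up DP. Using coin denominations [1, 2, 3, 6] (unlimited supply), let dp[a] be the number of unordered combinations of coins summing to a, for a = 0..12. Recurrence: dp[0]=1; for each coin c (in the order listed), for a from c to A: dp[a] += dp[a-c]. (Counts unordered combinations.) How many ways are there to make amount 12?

27

after  coin     0     1     2     3     4     5     6     7     8     9    10    11    12
          1     1     1     1     1     1     1     1     1     1     1     1     1     1
          2     1     1     2     2     3     3     4     4     5     5     6     6     7
          3     1     1     2     3     4     5     7     8    10    12    14    16    19
          6     1     1     2     3     4     5     8     9    12    15    18    21    27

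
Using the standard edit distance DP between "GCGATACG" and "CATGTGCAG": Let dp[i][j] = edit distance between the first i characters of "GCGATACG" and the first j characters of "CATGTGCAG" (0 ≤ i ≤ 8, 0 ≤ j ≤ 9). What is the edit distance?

   ''  C  A  T  G  T  G  C  A  G
''  0  1  2  3  4  5  6  7  8  9
 G  1  1  2  3  3  4  5  6  7  8
 C  2  1  2  3  4  4  5  5  6  7
 G  3  2  2  3  3  4  4  5  6  6
 A  4  3  2  3  4  4  5  5  5  6
 T  5  4  3  2  3  4  5  6  6  6
 A  6  5  4  3  3  4  5  6  6  7
 C  7  6  5  4  4  4  5  5  6  7
 G  8  7  6  5  4  5  4  5  6  6

6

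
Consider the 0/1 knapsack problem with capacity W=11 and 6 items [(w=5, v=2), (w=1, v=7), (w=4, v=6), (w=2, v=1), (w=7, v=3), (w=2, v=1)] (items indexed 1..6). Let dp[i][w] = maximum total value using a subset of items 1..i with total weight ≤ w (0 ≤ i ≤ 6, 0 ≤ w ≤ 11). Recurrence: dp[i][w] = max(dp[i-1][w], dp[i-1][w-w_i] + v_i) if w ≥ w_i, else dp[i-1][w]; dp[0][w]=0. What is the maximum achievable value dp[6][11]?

i\w   0   1   2   3   4   5   6   7   8   9  10  11
  0   0   0   0   0   0   0   0   0   0   0   0   0
  1   0   0   0   0   0   2   2   2   2   2   2   2
  2   0   7   7   7   7   7   9   9   9   9   9   9
  3   0   7   7   7   7  13  13  13  13  13  15  15
  4   0   7   7   8   8  13  13  14  14  14  15  15
  5   0   7   7   8   8  13  13  14  14  14  15  15
  6   0   7   7   8   8  13  13  14  14  15  15  15

15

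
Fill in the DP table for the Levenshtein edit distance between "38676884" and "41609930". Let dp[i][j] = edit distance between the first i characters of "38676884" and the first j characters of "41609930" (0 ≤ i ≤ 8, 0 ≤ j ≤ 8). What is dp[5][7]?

   ''  4  1  6  0  9  9  3  0
''  0  1  2  3  4  5  6  7  8
 3  1  1  2  3  4  5  6  6  7
 8  2  2  2  3  4  5  6  7  7
 6  3  3  3  2  3  4  5  6  7
 7  4  4  4  3  3  4  5  6  7
 6  5  5  5  4  4  4  5  6  7
 8  6  6  6  5  5  5  5  6  7
 8  7  7  7  6  6  6  6  6  7
 4  8  7  8  7  7  7  7  7  7

6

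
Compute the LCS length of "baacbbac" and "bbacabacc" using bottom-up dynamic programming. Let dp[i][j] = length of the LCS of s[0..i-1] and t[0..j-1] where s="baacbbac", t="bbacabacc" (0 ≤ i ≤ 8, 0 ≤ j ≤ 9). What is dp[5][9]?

   ''  b  b  a  c  a  b  a  c  c
''  0  0  0  0  0  0  0  0  0  0
 b  0  1  1  1  1  1  1  1  1  1
 a  0  1  1  2  2  2  2  2  2  2
 a  0  1  1  2  2  3  3  3  3  3
 c  0  1  1  2  3  3  3  3  4  4
 b  0  1  2  2  3  3  4  4  4  4
 b  0  1  2  2  3  3  4  4  4  4
 a  0  1  2  3  3  4  4  5  5  5
 c  0  1  2  3  4  4  4  5  6  6

4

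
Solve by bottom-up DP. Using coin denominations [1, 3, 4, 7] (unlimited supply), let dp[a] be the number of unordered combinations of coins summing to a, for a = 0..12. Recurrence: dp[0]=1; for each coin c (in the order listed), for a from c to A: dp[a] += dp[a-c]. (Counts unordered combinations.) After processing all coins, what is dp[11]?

after  coin     0     1     2     3     4     5     6     7     8     9    10    11    12
          1     1     1     1     1     1     1     1     1     1     1     1     1     1
          3     1     1     1     2     2     2     3     3     3     4     4     4     5
          4     1     1     1     2     3     3     4     5     6     7     8     9    11
          7     1     1     1     2     3     3     4     6     7     8    10    12    14

12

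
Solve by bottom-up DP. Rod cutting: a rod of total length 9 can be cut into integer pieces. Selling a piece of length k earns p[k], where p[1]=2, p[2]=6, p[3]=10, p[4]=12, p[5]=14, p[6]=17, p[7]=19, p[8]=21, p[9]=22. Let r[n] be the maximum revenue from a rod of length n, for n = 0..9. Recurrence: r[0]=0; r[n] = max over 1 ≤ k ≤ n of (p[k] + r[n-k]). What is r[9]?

   n    0    1    2    3    4    5    6    7    8    9
r[n]    0    2    6   10   12   16   20   22   26   30

30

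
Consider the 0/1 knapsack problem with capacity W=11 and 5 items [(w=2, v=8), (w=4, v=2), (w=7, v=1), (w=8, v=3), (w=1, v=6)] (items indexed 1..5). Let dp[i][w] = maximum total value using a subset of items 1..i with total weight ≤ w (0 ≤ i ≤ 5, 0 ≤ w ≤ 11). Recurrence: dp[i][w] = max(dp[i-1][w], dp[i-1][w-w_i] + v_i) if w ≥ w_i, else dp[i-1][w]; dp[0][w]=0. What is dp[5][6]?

14

i\w   0   1   2   3   4   5   6   7   8   9  10  11
  0   0   0   0   0   0   0   0   0   0   0   0   0
  1   0   0   8   8   8   8   8   8   8   8   8   8
  2   0   0   8   8   8   8  10  10  10  10  10  10
  3   0   0   8   8   8   8  10  10  10  10  10  10
  4   0   0   8   8   8   8  10  10  10  10  11  11
  5   0   6   8  14  14  14  14  16  16  16  16  17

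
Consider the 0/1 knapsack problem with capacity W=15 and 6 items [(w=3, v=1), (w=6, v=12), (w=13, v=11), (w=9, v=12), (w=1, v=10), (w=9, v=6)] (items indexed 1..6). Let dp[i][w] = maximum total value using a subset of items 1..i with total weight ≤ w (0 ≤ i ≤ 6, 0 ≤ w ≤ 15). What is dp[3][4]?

1

i\w   0   1   2   3   4   5   6   7   8   9  10  11  12  13  14  15
  0   0   0   0   0   0   0   0   0   0   0   0   0   0   0   0   0
  1   0   0   0   1   1   1   1   1   1   1   1   1   1   1   1   1
  2   0   0   0   1   1   1  12  12  12  13  13  13  13  13  13  13
  3   0   0   0   1   1   1  12  12  12  13  13  13  13  13  13  13
  4   0   0   0   1   1   1  12  12  12  13  13  13  13  13  13  24
  5   0  10  10  10  11  11  12  22  22  22  23  23  23  23  23  24
  6   0  10  10  10  11  11  12  22  22  22  23  23  23  23  23  24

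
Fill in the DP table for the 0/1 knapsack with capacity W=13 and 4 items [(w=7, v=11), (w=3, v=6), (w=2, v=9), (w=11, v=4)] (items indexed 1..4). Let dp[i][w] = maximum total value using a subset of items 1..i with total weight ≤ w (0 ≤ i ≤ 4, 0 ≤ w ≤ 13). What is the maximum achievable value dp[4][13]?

i\w   0   1   2   3   4   5   6   7   8   9  10  11  12  13
  0   0   0   0   0   0   0   0   0   0   0   0   0   0   0
  1   0   0   0   0   0   0   0  11  11  11  11  11  11  11
  2   0   0   0   6   6   6   6  11  11  11  17  17  17  17
  3   0   0   9   9   9  15  15  15  15  20  20  20  26  26
  4   0   0   9   9   9  15  15  15  15  20  20  20  26  26

26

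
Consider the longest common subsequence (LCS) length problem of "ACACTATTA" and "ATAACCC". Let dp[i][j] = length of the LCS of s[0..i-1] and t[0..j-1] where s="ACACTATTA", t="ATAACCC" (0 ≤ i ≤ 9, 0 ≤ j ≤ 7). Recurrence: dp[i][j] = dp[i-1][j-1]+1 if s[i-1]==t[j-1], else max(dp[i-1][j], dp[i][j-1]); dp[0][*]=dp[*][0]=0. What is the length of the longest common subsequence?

4

   ''  A  T  A  A  C  C  C
''  0  0  0  0  0  0  0  0
 A  0  1  1  1  1  1  1  1
 C  0  1  1  1  1  2  2  2
 A  0  1  1  2  2  2  2  2
 C  0  1  1  2  2  3  3  3
 T  0  1  2  2  2  3  3  3
 A  0  1  2  3  3  3  3  3
 T  0  1  2  3  3  3  3  3
 T  0  1  2  3  3  3  3  3
 A  0  1  2  3  4  4  4  4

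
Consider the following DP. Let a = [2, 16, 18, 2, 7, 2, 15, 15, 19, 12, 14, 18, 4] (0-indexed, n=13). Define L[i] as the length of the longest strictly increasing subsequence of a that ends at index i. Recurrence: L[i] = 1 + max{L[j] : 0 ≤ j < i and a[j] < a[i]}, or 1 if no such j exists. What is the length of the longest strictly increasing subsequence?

   i    0    1    2    3    4    5    6    7    8    9   10   11   12
a[i]    2   16   18    2    7    2   15   15   19   12   14   18    4
L[i]    1    2    3    1    2    1    3    3    4    3    4    5    2

5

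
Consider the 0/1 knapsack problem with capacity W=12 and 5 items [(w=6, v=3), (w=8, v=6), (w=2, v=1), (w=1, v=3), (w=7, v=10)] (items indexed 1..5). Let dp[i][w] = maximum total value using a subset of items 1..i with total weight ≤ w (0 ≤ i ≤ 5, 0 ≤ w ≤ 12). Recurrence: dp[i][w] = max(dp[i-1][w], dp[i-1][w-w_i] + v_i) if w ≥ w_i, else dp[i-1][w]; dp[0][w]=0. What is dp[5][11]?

i\w   0   1   2   3   4   5   6   7   8   9  10  11  12
  0   0   0   0   0   0   0   0   0   0   0   0   0   0
  1   0   0   0   0   0   0   3   3   3   3   3   3   3
  2   0   0   0   0   0   0   3   3   6   6   6   6   6
  3   0   0   1   1   1   1   3   3   6   6   7   7   7
  4   0   3   3   4   4   4   4   6   6   9   9  10  10
  5   0   3   3   4   4   4   4  10  13  13  14  14  14

14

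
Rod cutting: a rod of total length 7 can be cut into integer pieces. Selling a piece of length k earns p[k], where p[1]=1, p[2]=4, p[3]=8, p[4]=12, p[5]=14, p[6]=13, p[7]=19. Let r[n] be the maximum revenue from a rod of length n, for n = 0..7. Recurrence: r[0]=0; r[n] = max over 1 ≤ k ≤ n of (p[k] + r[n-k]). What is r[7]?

20

   n    0    1    2    3    4    5    6    7
r[n]    0    1    4    8   12   14   16   20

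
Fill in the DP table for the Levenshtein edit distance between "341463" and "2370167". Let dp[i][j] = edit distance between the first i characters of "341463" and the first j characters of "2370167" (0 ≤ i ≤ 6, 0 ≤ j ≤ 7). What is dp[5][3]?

   ''  2  3  7  0  1  6  7
''  0  1  2  3  4  5  6  7
 3  1  1  1  2  3  4  5  6
 4  2  2  2  2  3  4  5  6
 1  3  3  3  3  3  3  4  5
 4  4  4  4  4  4  4  4  5
 6  5  5  5  5  5  5  4  5
 3  6  6  5  6  6  6  5  5

5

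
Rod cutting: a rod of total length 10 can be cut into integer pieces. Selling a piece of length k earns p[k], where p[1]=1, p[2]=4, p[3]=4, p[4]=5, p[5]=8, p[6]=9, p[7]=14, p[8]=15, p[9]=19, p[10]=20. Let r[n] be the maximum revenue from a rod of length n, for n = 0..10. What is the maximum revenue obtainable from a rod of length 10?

   n    0    1    2    3    4    5    6    7    8    9   10
r[n]    0    1    4    5    8    9   12   14   16   19   20

20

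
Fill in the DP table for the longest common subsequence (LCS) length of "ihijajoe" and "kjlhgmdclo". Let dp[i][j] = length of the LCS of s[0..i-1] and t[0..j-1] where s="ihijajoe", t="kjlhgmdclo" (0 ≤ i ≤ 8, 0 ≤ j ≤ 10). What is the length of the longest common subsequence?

   ''  k  j  l  h  g  m  d  c  l  o
''  0  0  0  0  0  0  0  0  0  0  0
 i  0  0  0  0  0  0  0  0  0  0  0
 h  0  0  0  0  1  1  1  1  1  1  1
 i  0  0  0  0  1  1  1  1  1  1  1
 j  0  0  1  1  1  1  1  1  1  1  1
 a  0  0  1  1  1  1  1  1  1  1  1
 j  0  0  1  1  1  1  1  1  1  1  1
 o  0  0  1  1  1  1  1  1  1  1  2
 e  0  0  1  1  1  1  1  1  1  1  2

2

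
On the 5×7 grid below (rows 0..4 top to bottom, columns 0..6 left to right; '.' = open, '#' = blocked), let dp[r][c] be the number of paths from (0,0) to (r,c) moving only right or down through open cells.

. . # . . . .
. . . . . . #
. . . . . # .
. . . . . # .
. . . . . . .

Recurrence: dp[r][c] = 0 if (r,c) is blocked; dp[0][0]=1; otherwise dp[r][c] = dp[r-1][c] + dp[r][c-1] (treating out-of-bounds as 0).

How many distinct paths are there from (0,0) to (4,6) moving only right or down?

55

r\c   0   1   2   3   4   5   6
  0   1   1   0   0   0   0   0
  1   1   2   2   2   2   2   0
  2   1   3   5   7   9   0   0
  3   1   4   9  16  25   0   0
  4   1   5  14  30  55  55  55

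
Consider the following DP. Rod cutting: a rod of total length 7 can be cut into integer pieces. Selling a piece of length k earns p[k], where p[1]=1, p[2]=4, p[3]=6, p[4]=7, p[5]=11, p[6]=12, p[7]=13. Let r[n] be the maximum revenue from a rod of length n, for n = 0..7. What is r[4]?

   n    0    1    2    3    4    5    6    7
r[n]    0    1    4    6    8   11   12   15

8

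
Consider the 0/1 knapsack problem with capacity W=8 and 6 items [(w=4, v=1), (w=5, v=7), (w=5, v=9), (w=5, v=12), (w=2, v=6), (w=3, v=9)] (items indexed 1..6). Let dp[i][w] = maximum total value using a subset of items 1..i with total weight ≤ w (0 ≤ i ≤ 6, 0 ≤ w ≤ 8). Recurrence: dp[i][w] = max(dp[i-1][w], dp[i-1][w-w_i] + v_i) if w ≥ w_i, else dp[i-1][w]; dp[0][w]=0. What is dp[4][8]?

i\w   0   1   2   3   4   5   6   7   8
  0   0   0   0   0   0   0   0   0   0
  1   0   0   0   0   1   1   1   1   1
  2   0   0   0   0   1   7   7   7   7
  3   0   0   0   0   1   9   9   9   9
  4   0   0   0   0   1  12  12  12  12
  5   0   0   6   6   6  12  12  18  18
  6   0   0   6   9   9  15  15  18  21

12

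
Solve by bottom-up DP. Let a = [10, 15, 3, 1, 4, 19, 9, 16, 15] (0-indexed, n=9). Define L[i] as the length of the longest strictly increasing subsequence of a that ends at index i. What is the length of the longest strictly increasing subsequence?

   i    0    1    2    3    4    5    6    7    8
a[i]   10   15    3    1    4   19    9   16   15
L[i]    1    2    1    1    2    3    3    4    4

4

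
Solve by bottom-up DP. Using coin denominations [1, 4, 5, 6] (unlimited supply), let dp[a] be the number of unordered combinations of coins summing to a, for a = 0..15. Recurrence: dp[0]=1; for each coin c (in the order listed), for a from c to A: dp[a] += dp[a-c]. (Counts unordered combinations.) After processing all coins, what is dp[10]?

after  coin     0     1     2     3     4     5     6     7     8     9    10    11    12    13    14    15
          1     1     1     1     1     1     1     1     1     1     1     1     1     1     1     1     1
          4     1     1     1     1     2     2     2     2     3     3     3     3     4     4     4     4
          5     1     1     1     1     2     3     3     3     4     5     6     6     7     8     9    10
          6     1     1     1     1     2     3     4     4     5     6     8     9    11    12    14    16

8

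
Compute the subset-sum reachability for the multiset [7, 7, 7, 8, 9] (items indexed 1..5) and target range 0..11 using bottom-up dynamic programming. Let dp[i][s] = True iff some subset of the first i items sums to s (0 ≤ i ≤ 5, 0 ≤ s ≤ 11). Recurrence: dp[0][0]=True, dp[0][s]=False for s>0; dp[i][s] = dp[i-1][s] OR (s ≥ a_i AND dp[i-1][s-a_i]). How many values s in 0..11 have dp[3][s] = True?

i\s   0   1   2   3   4   5   6   7   8   9  10  11
  0   T   F   F   F   F   F   F   F   F   F   F   F
  1   T   F   F   F   F   F   F   T   F   F   F   F
  2   T   F   F   F   F   F   F   T   F   F   F   F
  3   T   F   F   F   F   F   F   T   F   F   F   F
  4   T   F   F   F   F   F   F   T   T   F   F   F
  5   T   F   F   F   F   F   F   T   T   T   F   F

2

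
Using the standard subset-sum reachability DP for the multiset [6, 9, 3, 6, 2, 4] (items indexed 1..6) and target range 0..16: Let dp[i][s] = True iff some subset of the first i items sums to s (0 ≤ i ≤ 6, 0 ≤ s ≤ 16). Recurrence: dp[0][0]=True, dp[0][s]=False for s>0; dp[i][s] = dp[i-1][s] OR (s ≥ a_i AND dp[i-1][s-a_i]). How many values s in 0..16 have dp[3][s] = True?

i\s   0   1   2   3   4   5   6   7   8   9  10  11  12  13  14  15  16
  0   T   F   F   F   F   F   F   F   F   F   F   F   F   F   F   F   F
  1   T   F   F   F   F   F   T   F   F   F   F   F   F   F   F   F   F
  2   T   F   F   F   F   F   T   F   F   T   F   F   F   F   F   T   F
  3   T   F   F   T   F   F   T   F   F   T   F   F   T   F   F   T   F
  4   T   F   F   T   F   F   T   F   F   T   F   F   T   F   F   T   F
  5   T   F   T   T   F   T   T   F   T   T   F   T   T   F   T   T   F
  6   T   F   T   T   T   T   T   T   T   T   T   T   T   T   T   T   T

6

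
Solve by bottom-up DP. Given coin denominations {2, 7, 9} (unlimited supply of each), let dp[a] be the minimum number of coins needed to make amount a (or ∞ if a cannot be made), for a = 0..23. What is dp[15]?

 a  0  1  2  3  4  5  6  7  8  9 10 11 12 13 14 15 16 17 18 19 20 21 22 23
dp  0  -  1  -  2  -  3  1  4  1  5  2  6  3  2  4  2  5  2  6  3  3  4  3
(- denotes ∞ / unreachable)

4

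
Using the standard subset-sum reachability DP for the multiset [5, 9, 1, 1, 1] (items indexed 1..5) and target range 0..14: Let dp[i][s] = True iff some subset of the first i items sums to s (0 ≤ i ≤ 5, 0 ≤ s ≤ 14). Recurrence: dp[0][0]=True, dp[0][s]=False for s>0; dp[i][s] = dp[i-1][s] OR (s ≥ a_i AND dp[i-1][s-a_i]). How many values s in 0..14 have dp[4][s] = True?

i\s   0   1   2   3   4   5   6   7   8   9  10  11  12  13  14
  0   T   F   F   F   F   F   F   F   F   F   F   F   F   F   F
  1   T   F   F   F   F   T   F   F   F   F   F   F   F   F   F
  2   T   F   F   F   F   T   F   F   F   T   F   F   F   F   T
  3   T   T   F   F   F   T   T   F   F   T   T   F   F   F   T
  4   T   T   T   F   F   T   T   T   F   T   T   T   F   F   T
  5   T   T   T   T   F   T   T   T   T   T   T   T   T   F   T

10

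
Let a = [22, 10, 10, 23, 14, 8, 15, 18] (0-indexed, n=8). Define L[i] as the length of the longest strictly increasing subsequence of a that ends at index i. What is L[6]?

   i    0    1    2    3    4    5    6    7
a[i]   22   10   10   23   14    8   15   18
L[i]    1    1    1    2    2    1    3    4

3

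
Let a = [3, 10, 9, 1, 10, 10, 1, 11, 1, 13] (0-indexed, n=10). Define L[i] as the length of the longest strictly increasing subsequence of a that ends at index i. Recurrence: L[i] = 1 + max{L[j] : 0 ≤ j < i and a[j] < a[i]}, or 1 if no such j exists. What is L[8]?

   i    0    1    2    3    4    5    6    7    8    9
a[i]    3   10    9    1   10   10    1   11    1   13
L[i]    1    2    2    1    3    3    1    4    1    5

1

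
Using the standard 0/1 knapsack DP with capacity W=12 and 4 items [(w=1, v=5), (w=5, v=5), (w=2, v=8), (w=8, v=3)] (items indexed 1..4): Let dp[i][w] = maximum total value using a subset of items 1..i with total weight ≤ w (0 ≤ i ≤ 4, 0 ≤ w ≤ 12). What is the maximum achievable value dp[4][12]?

i\w   0   1   2   3   4   5   6   7   8   9  10  11  12
  0   0   0   0   0   0   0   0   0   0   0   0   0   0
  1   0   5   5   5   5   5   5   5   5   5   5   5   5
  2   0   5   5   5   5   5  10  10  10  10  10  10  10
  3   0   5   8  13  13  13  13  13  18  18  18  18  18
  4   0   5   8  13  13  13  13  13  18  18  18  18  18

18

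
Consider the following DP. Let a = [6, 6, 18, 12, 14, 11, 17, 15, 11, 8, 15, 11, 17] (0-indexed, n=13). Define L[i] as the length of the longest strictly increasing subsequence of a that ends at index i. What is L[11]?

3

   i    0    1    2    3    4    5    6    7    8    9   10   11   12
a[i]    6    6   18   12   14   11   17   15   11    8   15   11   17
L[i]    1    1    2    2    3    2    4    4    2    2    4    3    5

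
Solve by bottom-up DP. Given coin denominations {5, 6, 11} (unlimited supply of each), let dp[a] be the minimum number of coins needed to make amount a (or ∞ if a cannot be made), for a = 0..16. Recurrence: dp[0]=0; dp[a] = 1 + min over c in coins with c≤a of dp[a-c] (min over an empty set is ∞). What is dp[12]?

2

 a  0  1  2  3  4  5  6  7  8  9 10 11 12 13 14 15 16
dp  0  -  -  -  -  1  1  -  -  -  2  1  2  -  -  3  2
(- denotes ∞ / unreachable)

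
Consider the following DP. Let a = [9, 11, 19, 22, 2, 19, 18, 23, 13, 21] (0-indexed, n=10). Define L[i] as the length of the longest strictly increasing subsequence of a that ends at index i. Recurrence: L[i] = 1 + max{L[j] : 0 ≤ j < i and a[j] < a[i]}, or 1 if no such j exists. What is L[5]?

   i    0    1    2    3    4    5    6    7    8    9
a[i]    9   11   19   22    2   19   18   23   13   21
L[i]    1    2    3    4    1    3    3    5    3    4

3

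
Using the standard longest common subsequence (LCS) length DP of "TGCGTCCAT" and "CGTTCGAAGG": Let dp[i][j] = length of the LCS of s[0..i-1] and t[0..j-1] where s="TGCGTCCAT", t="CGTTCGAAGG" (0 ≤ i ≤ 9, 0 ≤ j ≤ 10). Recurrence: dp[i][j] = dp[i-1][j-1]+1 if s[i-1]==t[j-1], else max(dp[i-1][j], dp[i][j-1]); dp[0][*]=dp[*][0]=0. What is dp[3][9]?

   ''  C  G  T  T  C  G  A  A  G  G
''  0  0  0  0  0  0  0  0  0  0  0
 T  0  0  0  1  1  1  1  1  1  1  1
 G  0  0  1  1  1  1  2  2  2  2  2
 C  0  1  1  1  1  2  2  2  2  2  2
 G  0  1  2  2  2  2  3  3  3  3  3
 T  0  1  2  3  3  3  3  3  3  3  3
 C  0  1  2  3  3  4  4  4  4  4  4
 C  0  1  2  3  3  4  4  4  4  4  4
 A  0  1  2  3  3  4  4  5  5  5  5
 T  0  1  2  3  4  4  4  5  5  5  5

2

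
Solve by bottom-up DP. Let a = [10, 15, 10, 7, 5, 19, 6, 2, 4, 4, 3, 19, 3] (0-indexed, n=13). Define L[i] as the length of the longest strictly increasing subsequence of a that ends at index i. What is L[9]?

2

   i    0    1    2    3    4    5    6    7    8    9   10   11   12
a[i]   10   15   10    7    5   19    6    2    4    4    3   19    3
L[i]    1    2    1    1    1    3    2    1    2    2    2    3    2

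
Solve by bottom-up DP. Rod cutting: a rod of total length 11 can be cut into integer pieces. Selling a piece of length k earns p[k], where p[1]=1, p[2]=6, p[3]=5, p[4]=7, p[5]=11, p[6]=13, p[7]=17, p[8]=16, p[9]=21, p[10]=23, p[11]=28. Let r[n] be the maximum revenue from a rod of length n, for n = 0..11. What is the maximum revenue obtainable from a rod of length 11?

   n    0    1    2    3    4    5    6    7    8    9   10   11
r[n]    0    1    6    7   12   13   18   19   24   25   30   31

31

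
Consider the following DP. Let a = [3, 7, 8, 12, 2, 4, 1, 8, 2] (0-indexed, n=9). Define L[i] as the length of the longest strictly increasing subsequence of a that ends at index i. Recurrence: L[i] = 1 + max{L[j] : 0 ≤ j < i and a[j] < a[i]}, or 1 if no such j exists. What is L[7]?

3

   i    0    1    2    3    4    5    6    7    8
a[i]    3    7    8   12    2    4    1    8    2
L[i]    1    2    3    4    1    2    1    3    2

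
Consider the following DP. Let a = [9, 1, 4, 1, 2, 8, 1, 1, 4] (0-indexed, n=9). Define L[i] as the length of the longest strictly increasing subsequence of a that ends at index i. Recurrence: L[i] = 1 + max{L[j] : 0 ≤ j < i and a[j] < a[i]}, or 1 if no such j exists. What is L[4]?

2

   i    0    1    2    3    4    5    6    7    8
a[i]    9    1    4    1    2    8    1    1    4
L[i]    1    1    2    1    2    3    1    1    3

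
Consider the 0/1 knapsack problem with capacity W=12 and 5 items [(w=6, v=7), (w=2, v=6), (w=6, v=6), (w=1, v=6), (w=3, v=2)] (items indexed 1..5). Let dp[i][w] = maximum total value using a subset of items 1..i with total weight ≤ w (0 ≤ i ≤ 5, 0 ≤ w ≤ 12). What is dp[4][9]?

i\w   0   1   2   3   4   5   6   7   8   9  10  11  12
  0   0   0   0   0   0   0   0   0   0   0   0   0   0
  1   0   0   0   0   0   0   7   7   7   7   7   7   7
  2   0   0   6   6   6   6   7   7  13  13  13  13  13
  3   0   0   6   6   6   6   7   7  13  13  13  13  13
  4   0   6   6  12  12  12  12  13  13  19  19  19  19
  5   0   6   6  12  12  12  14  14  14  19  19  19  21

19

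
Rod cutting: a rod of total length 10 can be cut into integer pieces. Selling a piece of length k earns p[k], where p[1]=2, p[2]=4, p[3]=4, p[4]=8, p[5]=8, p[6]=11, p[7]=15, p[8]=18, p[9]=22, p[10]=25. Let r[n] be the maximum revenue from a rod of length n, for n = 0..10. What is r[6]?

12

   n    0    1    2    3    4    5    6    7    8    9   10
r[n]    0    2    4    6    8   10   12   15   18   22   25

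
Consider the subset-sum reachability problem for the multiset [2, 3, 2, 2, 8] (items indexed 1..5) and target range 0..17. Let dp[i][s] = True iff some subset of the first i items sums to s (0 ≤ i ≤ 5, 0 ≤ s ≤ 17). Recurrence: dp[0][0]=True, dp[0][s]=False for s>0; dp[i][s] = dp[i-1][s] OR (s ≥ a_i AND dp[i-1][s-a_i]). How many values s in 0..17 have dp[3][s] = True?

6

i\s   0   1   2   3   4   5   6   7   8   9  10  11  12  13  14  15  16  17
  0   T   F   F   F   F   F   F   F   F   F   F   F   F   F   F   F   F   F
  1   T   F   T   F   F   F   F   F   F   F   F   F   F   F   F   F   F   F
  2   T   F   T   T   F   T   F   F   F   F   F   F   F   F   F   F   F   F
  3   T   F   T   T   T   T   F   T   F   F   F   F   F   F   F   F   F   F
  4   T   F   T   T   T   T   T   T   F   T   F   F   F   F   F   F   F   F
  5   T   F   T   T   T   T   T   T   T   T   T   T   T   T   T   T   F   T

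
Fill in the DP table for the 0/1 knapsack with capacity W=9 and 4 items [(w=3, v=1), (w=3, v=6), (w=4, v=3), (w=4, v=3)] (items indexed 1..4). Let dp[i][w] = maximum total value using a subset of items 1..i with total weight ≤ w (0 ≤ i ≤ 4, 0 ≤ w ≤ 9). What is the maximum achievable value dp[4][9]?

9

i\w   0   1   2   3   4   5   6   7   8   9
  0   0   0   0   0   0   0   0   0   0   0
  1   0   0   0   1   1   1   1   1   1   1
  2   0   0   0   6   6   6   7   7   7   7
  3   0   0   0   6   6   6   7   9   9   9
  4   0   0   0   6   6   6   7   9   9   9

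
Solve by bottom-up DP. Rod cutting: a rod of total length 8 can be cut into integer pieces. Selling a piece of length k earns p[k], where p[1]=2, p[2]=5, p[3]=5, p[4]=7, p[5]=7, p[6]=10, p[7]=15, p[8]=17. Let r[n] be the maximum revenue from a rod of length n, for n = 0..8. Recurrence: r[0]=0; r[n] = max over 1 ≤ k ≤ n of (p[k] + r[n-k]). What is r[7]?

   n    0    1    2    3    4    5    6    7    8
r[n]    0    2    5    7   10   12   15   17   20

17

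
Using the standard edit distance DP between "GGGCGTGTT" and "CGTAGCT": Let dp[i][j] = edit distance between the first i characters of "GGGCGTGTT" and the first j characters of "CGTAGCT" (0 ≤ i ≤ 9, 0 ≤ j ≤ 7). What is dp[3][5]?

3

   ''  C  G  T  A  G  C  T
''  0  1  2  3  4  5  6  7
 G  1  1  1  2  3  4  5  6
 G  2  2  1  2  3  3  4  5
 G  3  3  2  2  3  3  4  5
 C  4  3  3  3  3  4  3  4
 G  5  4  3  4  4  3  4  4
 T  6  5  4  3  4  4  4  4
 G  7  6  5  4  4  4  5  5
 T  8  7  6  5  5  5  5  5
 T  9  8  7  6  6  6  6  5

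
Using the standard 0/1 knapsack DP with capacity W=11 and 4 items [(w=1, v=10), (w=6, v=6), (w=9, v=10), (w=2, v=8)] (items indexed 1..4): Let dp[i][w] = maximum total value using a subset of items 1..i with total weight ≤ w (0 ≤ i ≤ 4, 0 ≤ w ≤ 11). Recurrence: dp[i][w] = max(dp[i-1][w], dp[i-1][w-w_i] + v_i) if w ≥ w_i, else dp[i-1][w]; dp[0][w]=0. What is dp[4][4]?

18

i\w   0   1   2   3   4   5   6   7   8   9  10  11
  0   0   0   0   0   0   0   0   0   0   0   0   0
  1   0  10  10  10  10  10  10  10  10  10  10  10
  2   0  10  10  10  10  10  10  16  16  16  16  16
  3   0  10  10  10  10  10  10  16  16  16  20  20
  4   0  10  10  18  18  18  18  18  18  24  24  24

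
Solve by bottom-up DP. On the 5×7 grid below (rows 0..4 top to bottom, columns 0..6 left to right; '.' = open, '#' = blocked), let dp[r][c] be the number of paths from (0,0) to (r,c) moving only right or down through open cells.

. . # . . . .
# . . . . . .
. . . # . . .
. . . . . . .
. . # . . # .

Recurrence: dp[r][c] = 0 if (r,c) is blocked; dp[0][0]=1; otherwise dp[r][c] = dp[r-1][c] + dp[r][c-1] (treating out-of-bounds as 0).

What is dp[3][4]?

r\c   0   1   2   3   4   5   6
  0   1   1   0   0   0   0   0
  1   0   1   1   1   1   1   1
  2   0   1   2   0   1   2   3
  3   0   1   3   3   4   6   9
  4   0   1   0   3   7   0   9

4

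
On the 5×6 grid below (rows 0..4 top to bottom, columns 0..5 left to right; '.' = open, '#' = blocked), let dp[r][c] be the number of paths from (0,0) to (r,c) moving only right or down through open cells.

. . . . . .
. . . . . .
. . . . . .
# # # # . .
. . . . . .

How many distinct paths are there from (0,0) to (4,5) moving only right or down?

51

r\c   0   1   2   3   4   5
  0   1   1   1   1   1   1
  1   1   2   3   4   5   6
  2   1   3   6  10  15  21
  3   0   0   0   0  15  36
  4   0   0   0   0  15  51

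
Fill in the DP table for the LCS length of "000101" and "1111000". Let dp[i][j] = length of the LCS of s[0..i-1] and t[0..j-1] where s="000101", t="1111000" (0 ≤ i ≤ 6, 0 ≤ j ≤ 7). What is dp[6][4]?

2

   ''  1  1  1  1  0  0  0
''  0  0  0  0  0  0  0  0
 0  0  0  0  0  0  1  1  1
 0  0  0  0  0  0  1  2  2
 0  0  0  0  0  0  1  2  3
 1  0  1  1  1  1  1  2  3
 0  0  1  1  1  1  2  2  3
 1  0  1  2  2  2  2  2  3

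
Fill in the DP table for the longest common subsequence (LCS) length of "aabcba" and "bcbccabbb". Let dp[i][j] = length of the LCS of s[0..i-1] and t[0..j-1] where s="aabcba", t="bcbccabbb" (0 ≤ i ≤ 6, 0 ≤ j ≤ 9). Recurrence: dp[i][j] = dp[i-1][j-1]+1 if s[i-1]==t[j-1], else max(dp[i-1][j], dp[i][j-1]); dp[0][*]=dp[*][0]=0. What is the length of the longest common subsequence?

4

   ''  b  c  b  c  c  a  b  b  b
''  0  0  0  0  0  0  0  0  0  0
 a  0  0  0  0  0  0  1  1  1  1
 a  0  0  0  0  0  0  1  1  1  1
 b  0  1  1  1  1  1  1  2  2  2
 c  0  1  2  2  2  2  2  2  2  2
 b  0  1  2  3  3  3  3  3  3  3
 a  0  1  2  3  3  3  4  4  4  4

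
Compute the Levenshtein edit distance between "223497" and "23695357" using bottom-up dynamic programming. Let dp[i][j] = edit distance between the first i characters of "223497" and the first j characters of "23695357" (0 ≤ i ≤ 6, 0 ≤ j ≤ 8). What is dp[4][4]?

3

   ''  2  3  6  9  5  3  5  7
''  0  1  2  3  4  5  6  7  8
 2  1  0  1  2  3  4  5  6  7
 2  2  1  1  2  3  4  5  6  7
 3  3  2  1  2  3  4  4  5  6
 4  4  3  2  2  3  4  5  5  6
 9  5  4  3  3  2  3  4  5  6
 7  6  5  4  4  3  3  4  5  5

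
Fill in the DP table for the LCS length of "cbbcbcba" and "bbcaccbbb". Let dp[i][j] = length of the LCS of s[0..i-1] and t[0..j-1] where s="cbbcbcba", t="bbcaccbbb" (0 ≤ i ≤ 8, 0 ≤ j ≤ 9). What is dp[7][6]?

   ''  b  b  c  a  c  c  b  b  b
''  0  0  0  0  0  0  0  0  0  0
 c  0  0  0  1  1  1  1  1  1  1
 b  0  1  1  1  1  1  1  2  2  2
 b  0  1  2  2  2  2  2  2  3  3
 c  0  1  2  3  3  3  3  3  3  3
 b  0  1  2  3  3  3  3  4  4  4
 c  0  1  2  3  3  4  4  4  4  4
 b  0  1  2  3  3  4  4  5  5  5
 a  0  1  2  3  4  4  4  5  5  5

4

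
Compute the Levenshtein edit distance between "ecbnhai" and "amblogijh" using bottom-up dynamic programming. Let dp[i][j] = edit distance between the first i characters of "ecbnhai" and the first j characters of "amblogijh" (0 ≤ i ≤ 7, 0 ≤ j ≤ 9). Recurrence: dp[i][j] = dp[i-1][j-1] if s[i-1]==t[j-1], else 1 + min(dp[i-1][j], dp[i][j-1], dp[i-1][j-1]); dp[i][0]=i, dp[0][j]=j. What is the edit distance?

   ''  a  m  b  l  o  g  i  j  h
''  0  1  2  3  4  5  6  7  8  9
 e  1  1  2  3  4  5  6  7  8  9
 c  2  2  2  3  4  5  6  7  8  9
 b  3  3  3  2  3  4  5  6  7  8
 n  4  4  4  3  3  4  5  6  7  8
 h  5  5  5  4  4  4  5  6  7  7
 a  6  5  6  5  5  5  5  6  7  8
 i  7  6  6  6  6  6  6  5  6  7

7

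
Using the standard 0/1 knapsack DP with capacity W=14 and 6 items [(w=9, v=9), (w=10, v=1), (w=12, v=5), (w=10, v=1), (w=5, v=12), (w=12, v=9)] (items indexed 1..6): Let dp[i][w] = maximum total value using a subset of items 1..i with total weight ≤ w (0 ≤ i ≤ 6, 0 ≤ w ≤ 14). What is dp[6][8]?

12

i\w   0   1   2   3   4   5   6   7   8   9  10  11  12  13  14
  0   0   0   0   0   0   0   0   0   0   0   0   0   0   0   0
  1   0   0   0   0   0   0   0   0   0   9   9   9   9   9   9
  2   0   0   0   0   0   0   0   0   0   9   9   9   9   9   9
  3   0   0   0   0   0   0   0   0   0   9   9   9   9   9   9
  4   0   0   0   0   0   0   0   0   0   9   9   9   9   9   9
  5   0   0   0   0   0  12  12  12  12  12  12  12  12  12  21
  6   0   0   0   0   0  12  12  12  12  12  12  12  12  12  21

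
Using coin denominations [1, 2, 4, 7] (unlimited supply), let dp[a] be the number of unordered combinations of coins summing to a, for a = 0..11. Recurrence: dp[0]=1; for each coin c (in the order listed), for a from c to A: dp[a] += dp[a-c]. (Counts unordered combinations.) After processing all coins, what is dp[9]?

11

after  coin     0     1     2     3     4     5     6     7     8     9    10    11
          1     1     1     1     1     1     1     1     1     1     1     1     1
          2     1     1     2     2     3     3     4     4     5     5     6     6
          4     1     1     2     2     4     4     6     6     9     9    12    12
          7     1     1     2     2     4     4     6     7    10    11    14    16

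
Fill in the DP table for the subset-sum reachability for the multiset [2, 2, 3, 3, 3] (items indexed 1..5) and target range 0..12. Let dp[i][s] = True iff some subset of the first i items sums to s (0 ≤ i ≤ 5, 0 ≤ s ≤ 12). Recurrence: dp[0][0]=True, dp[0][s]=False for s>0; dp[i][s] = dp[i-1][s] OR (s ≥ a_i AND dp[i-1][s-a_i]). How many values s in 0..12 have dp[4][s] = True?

i\s   0   1   2   3   4   5   6   7   8   9  10  11  12
  0   T   F   F   F   F   F   F   F   F   F   F   F   F
  1   T   F   T   F   F   F   F   F   F   F   F   F   F
  2   T   F   T   F   T   F   F   F   F   F   F   F   F
  3   T   F   T   T   T   T   F   T   F   F   F   F   F
  4   T   F   T   T   T   T   T   T   T   F   T   F   F
  5   T   F   T   T   T   T   T   T   T   T   T   T   F

9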